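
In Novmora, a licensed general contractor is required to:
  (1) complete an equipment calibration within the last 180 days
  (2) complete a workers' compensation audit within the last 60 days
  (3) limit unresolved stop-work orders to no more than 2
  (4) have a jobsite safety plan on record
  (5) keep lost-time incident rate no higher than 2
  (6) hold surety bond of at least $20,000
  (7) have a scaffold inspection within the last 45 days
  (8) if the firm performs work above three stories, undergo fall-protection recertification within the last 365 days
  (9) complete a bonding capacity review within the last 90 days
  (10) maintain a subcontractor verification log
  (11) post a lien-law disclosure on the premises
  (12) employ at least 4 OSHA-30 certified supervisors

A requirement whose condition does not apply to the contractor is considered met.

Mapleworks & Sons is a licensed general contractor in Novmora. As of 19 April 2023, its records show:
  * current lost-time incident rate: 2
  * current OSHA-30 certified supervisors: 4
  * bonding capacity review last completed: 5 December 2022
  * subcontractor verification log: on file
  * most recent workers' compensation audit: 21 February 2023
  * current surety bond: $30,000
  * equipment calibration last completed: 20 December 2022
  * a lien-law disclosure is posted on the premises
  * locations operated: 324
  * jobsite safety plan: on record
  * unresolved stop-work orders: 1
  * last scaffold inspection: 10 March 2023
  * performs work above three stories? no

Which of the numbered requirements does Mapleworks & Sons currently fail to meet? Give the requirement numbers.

9

1. equipment calibration 120 days ago vs limit 180 → met
2. workers' compensation audit 57 days ago vs limit 60 → met
3. unresolved stop-work orders 1 ≤ 2 → met
4. jobsite safety plan present → met
5. lost-time incident rate 2 ≤ 2 → met
6. surety bond $30,000 ≥ $20,000 → met
7. scaffold inspection 40 days ago vs limit 45 → met
8. condition 'performs work above three stories' does not hold → requirement n/a → met
9. bonding capacity review 135 days ago vs limit 90 → not met
10. subcontractor verification log present → met
11. lien-law disclosure present → met
12. OSHA-30 certified supervisors 4 ≥ 4 → met
Not met: 9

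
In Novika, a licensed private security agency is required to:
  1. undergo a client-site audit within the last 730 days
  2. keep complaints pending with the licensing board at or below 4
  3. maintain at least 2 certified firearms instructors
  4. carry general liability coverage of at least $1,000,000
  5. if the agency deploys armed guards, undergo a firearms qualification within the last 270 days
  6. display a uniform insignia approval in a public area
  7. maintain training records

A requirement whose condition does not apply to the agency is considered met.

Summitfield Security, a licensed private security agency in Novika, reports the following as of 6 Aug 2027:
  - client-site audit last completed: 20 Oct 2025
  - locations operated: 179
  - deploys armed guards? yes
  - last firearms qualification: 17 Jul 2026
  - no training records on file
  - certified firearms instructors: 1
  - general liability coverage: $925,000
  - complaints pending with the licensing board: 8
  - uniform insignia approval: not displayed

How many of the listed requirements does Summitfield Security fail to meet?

1. client-site audit 655 days ago vs limit 730 → met
2. complaints pending with the licensing board 8 > 4 → not met
3. certified firearms instructors 1 < 2 → not met
4. general liability coverage $925,000 < $1,000,000 → not met
5. condition 'deploys armed guards' holds; firearms qualification 385 days ago vs limit 270 → not met
6. uniform insignia approval absent → not met
7. training records absent → not met
Not met: 6 of 7

6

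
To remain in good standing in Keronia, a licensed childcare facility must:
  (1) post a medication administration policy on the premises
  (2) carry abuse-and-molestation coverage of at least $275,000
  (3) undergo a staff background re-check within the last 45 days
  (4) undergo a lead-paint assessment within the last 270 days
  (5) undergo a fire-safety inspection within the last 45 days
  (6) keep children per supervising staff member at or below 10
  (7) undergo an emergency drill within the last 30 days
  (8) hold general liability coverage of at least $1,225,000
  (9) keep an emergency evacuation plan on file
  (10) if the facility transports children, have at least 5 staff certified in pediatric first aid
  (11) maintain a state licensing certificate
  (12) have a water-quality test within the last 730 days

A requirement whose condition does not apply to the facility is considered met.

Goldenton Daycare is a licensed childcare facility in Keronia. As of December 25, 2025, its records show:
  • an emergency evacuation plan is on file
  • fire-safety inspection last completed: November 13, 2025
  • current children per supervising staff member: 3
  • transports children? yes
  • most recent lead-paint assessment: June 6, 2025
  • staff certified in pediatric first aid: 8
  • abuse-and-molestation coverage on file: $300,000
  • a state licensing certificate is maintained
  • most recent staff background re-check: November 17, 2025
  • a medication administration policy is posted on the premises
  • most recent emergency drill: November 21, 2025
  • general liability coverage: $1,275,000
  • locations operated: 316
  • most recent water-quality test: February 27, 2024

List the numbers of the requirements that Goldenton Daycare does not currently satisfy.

7

1. medication administration policy present → met
2. abuse-and-molestation coverage $300,000 ≥ $275,000 → met
3. staff background re-check 38 days ago vs limit 45 → met
4. lead-paint assessment 202 days ago vs limit 270 → met
5. fire-safety inspection 42 days ago vs limit 45 → met
6. children per supervising staff member 3 ≤ 10 → met
7. emergency drill 34 days ago vs limit 30 → not met
8. general liability coverage $1,275,000 ≥ $1,225,000 → met
9. emergency evacuation plan present → met
10. condition 'transports children' holds; staff certified in pediatric first aid 8 ≥ 5 → met
11. state licensing certificate present → met
12. water-quality test 667 days ago vs limit 730 → met
Not met: 7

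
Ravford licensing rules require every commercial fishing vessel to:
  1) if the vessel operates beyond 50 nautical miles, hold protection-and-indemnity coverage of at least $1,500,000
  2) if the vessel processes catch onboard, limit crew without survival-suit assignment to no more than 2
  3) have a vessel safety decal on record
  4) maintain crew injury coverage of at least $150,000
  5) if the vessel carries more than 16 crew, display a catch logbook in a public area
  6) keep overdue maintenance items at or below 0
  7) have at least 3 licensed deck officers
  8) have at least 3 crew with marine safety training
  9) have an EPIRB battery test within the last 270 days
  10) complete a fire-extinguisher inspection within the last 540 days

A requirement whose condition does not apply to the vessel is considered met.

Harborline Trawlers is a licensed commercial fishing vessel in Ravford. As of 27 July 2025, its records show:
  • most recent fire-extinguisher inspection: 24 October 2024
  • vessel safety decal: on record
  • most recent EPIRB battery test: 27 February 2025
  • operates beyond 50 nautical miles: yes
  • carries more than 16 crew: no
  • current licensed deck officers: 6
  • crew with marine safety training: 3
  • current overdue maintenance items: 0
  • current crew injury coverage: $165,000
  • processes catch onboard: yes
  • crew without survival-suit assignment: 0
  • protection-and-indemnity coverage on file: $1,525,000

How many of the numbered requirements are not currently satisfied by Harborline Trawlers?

1. condition 'operates beyond 50 nautical miles' holds; protection-and-indemnity coverage $1,525,000 ≥ $1,500,000 → met
2. condition 'processes catch onboard' holds; crew without survival-suit assignment 0 ≤ 2 → met
3. vessel safety decal present → met
4. crew injury coverage $165,000 ≥ $150,000 → met
5. condition 'carries more than 16 crew' does not hold → requirement n/a → met
6. overdue maintenance items 0 ≤ 0 → met
7. licensed deck officers 6 ≥ 3 → met
8. crew with marine safety training 3 ≥ 3 → met
9. EPIRB battery test 150 days ago vs limit 270 → met
10. fire-extinguisher inspection 276 days ago vs limit 540 → met
Not met: 0 of 10

0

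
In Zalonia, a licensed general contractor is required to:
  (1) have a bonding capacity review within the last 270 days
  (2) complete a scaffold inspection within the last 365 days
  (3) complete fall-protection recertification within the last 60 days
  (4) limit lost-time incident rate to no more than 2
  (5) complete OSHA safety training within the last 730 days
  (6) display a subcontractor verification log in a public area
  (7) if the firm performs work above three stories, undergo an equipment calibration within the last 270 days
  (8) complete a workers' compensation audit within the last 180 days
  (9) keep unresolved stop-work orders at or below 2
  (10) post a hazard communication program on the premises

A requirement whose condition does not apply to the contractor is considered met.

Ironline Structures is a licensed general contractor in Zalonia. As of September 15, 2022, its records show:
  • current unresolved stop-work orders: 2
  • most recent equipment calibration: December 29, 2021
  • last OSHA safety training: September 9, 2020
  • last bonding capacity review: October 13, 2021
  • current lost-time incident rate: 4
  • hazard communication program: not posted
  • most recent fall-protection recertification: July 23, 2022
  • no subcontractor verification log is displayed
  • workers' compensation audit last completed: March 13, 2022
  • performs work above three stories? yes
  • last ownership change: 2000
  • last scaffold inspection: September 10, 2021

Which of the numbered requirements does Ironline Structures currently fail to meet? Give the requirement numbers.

1, 2, 4, 5, 6, 8, 10

1. bonding capacity review 337 days ago vs limit 270 → not met
2. scaffold inspection 370 days ago vs limit 365 → not met
3. fall-protection recertification 54 days ago vs limit 60 → met
4. lost-time incident rate 4 > 2 → not met
5. OSHA safety training 736 days ago vs limit 730 → not met
6. subcontractor verification log absent → not met
7. condition 'performs work above three stories' holds; equipment calibration 260 days ago vs limit 270 → met
8. workers' compensation audit 186 days ago vs limit 180 → not met
9. unresolved stop-work orders 2 ≤ 2 → met
10. hazard communication program absent → not met
Not met: 1, 2, 4, 5, 6, 8, 10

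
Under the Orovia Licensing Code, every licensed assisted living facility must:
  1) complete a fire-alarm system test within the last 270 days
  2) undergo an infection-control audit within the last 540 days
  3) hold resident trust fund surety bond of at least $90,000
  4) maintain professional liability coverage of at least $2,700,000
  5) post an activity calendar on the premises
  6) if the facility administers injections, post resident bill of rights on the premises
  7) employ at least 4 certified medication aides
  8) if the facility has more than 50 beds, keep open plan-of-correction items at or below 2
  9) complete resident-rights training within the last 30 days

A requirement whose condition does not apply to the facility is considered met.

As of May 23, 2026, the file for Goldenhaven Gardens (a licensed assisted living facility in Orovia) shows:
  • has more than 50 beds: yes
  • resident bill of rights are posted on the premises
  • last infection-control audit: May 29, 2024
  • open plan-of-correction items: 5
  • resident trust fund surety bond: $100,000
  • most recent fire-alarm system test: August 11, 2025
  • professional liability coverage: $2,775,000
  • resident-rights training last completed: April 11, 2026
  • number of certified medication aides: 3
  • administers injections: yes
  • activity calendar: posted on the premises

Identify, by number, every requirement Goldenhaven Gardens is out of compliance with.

1, 2, 7, 8, 9

1. fire-alarm system test 285 days ago vs limit 270 → not met
2. infection-control audit 724 days ago vs limit 540 → not met
3. resident trust fund surety bond $100,000 ≥ $90,000 → met
4. professional liability coverage $2,775,000 ≥ $2,700,000 → met
5. activity calendar present → met
6. condition 'administers injections' holds; resident bill of rights present → met
7. certified medication aides 3 < 4 → not met
8. condition 'has more than 50 beds' holds; open plan-of-correction items 5 > 2 → not met
9. resident-rights training 42 days ago vs limit 30 → not met
Not met: 1, 2, 7, 8, 9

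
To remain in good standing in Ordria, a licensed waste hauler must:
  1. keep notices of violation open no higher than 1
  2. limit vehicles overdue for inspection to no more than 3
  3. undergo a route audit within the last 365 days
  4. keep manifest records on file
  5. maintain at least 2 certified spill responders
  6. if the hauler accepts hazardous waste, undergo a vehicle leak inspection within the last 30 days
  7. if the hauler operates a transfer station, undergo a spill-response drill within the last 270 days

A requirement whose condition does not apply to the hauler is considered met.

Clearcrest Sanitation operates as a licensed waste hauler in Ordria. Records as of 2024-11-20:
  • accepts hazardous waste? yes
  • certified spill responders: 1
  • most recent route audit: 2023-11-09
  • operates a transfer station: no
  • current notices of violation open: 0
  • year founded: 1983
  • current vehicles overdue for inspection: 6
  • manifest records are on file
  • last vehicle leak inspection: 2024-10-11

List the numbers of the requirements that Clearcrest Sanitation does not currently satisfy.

2, 3, 5, 6

1. notices of violation open 0 ≤ 1 → met
2. vehicles overdue for inspection 6 > 3 → not met
3. route audit 377 days ago vs limit 365 → not met
4. manifest records present → met
5. certified spill responders 1 < 2 → not met
6. condition 'accepts hazardous waste' holds; vehicle leak inspection 40 days ago vs limit 30 → not met
7. condition 'operates a transfer station' does not hold → requirement n/a → met
Not met: 2, 3, 5, 6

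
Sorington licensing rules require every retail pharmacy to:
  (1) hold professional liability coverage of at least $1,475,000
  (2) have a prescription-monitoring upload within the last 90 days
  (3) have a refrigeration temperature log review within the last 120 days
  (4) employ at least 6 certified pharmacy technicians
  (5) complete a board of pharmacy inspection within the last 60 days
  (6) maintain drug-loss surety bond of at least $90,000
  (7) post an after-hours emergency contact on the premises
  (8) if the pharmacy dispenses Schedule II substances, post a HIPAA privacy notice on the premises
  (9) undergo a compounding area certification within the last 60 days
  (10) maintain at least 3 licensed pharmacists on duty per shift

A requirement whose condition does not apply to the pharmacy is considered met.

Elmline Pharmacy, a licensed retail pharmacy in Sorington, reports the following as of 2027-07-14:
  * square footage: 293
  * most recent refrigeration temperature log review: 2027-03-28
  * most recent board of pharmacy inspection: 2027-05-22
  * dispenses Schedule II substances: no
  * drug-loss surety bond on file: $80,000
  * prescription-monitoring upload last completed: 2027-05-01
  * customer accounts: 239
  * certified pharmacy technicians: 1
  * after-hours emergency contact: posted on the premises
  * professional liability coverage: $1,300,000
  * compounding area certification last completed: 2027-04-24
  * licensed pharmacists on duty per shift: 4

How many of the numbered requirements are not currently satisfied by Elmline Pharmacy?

1. professional liability coverage $1,300,000 < $1,475,000 → not met
2. prescription-monitoring upload 74 days ago vs limit 90 → met
3. refrigeration temperature log review 108 days ago vs limit 120 → met
4. certified pharmacy technicians 1 < 6 → not met
5. board of pharmacy inspection 53 days ago vs limit 60 → met
6. drug-loss surety bond $80,000 < $90,000 → not met
7. after-hours emergency contact present → met
8. condition 'dispenses Schedule II substances' does not hold → requirement n/a → met
9. compounding area certification 81 days ago vs limit 60 → not met
10. licensed pharmacists on duty per shift 4 ≥ 3 → met
Not met: 4 of 10

4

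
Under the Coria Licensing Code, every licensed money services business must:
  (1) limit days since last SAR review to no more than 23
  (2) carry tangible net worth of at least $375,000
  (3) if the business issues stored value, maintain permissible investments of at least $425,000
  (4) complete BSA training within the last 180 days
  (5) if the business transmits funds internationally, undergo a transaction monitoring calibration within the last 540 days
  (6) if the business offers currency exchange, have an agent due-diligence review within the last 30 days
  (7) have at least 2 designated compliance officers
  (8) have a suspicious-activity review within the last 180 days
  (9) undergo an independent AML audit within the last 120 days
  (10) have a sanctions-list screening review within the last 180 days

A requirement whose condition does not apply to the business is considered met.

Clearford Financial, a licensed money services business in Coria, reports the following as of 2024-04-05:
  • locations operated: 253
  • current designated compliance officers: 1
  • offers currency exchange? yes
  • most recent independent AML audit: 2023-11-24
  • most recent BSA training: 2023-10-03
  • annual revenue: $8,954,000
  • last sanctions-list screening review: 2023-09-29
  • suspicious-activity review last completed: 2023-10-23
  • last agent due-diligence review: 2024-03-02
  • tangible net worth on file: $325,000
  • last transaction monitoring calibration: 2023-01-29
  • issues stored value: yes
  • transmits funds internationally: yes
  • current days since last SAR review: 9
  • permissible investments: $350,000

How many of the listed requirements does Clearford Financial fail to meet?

7

1. days since last SAR review 9 ≤ 23 → met
2. tangible net worth $325,000 < $375,000 → not met
3. condition 'issues stored value' holds; permissible investments $350,000 < $425,000 → not met
4. BSA training 185 days ago vs limit 180 → not met
5. condition 'transmits funds internationally' holds; transaction monitoring calibration 432 days ago vs limit 540 → met
6. condition 'offers currency exchange' holds; agent due-diligence review 34 days ago vs limit 30 → not met
7. designated compliance officers 1 < 2 → not met
8. suspicious-activity review 165 days ago vs limit 180 → met
9. independent AML audit 133 days ago vs limit 120 → not met
10. sanctions-list screening review 189 days ago vs limit 180 → not met
Not met: 7 of 10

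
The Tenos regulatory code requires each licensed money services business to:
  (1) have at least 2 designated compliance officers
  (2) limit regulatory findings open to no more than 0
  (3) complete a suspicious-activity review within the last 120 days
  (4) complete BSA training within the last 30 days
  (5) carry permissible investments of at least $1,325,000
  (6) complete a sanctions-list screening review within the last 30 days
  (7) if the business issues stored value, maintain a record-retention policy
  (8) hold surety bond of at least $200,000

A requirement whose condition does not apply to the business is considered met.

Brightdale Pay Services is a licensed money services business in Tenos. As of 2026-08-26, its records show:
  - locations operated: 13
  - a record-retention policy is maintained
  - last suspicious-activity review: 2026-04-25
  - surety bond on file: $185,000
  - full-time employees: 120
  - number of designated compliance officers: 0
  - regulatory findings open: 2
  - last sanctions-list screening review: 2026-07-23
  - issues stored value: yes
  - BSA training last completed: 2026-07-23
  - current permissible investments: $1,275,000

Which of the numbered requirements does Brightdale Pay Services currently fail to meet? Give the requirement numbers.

1, 2, 3, 4, 5, 6, 8

1. designated compliance officers 0 < 2 → not met
2. regulatory findings open 2 > 0 → not met
3. suspicious-activity review 123 days ago vs limit 120 → not met
4. BSA training 34 days ago vs limit 30 → not met
5. permissible investments $1,275,000 < $1,325,000 → not met
6. sanctions-list screening review 34 days ago vs limit 30 → not met
7. condition 'issues stored value' holds; record-retention policy present → met
8. surety bond $185,000 < $200,000 → not met
Not met: 1, 2, 3, 4, 5, 6, 8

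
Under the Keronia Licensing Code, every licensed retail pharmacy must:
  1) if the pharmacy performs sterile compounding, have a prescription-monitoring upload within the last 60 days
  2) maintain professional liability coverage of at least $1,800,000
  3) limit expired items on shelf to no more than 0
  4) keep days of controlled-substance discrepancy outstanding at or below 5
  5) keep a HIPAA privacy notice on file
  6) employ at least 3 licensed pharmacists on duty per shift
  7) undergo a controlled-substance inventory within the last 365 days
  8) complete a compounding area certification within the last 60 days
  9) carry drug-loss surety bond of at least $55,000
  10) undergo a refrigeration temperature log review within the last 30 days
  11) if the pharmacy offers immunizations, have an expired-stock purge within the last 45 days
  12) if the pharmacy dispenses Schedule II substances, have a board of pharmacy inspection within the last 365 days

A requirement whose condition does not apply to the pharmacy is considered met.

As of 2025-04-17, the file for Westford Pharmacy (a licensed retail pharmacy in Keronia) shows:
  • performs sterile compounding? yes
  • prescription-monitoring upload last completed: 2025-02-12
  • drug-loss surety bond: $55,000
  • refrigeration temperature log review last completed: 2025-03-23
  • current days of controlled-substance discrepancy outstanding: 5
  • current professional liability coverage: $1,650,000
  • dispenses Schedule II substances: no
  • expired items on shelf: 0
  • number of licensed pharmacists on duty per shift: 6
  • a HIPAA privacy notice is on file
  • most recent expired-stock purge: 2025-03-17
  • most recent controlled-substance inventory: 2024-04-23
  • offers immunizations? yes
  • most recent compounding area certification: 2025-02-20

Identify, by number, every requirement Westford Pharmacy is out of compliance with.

1, 2

1. condition 'performs sterile compounding' holds; prescription-monitoring upload 64 days ago vs limit 60 → not met
2. professional liability coverage $1,650,000 < $1,800,000 → not met
3. expired items on shelf 0 ≤ 0 → met
4. days of controlled-substance discrepancy outstanding 5 ≤ 5 → met
5. HIPAA privacy notice present → met
6. licensed pharmacists on duty per shift 6 ≥ 3 → met
7. controlled-substance inventory 359 days ago vs limit 365 → met
8. compounding area certification 56 days ago vs limit 60 → met
9. drug-loss surety bond $55,000 ≥ $55,000 → met
10. refrigeration temperature log review 25 days ago vs limit 30 → met
11. condition 'offers immunizations' holds; expired-stock purge 31 days ago vs limit 45 → met
12. condition 'dispenses Schedule II substances' does not hold → requirement n/a → met
Not met: 1, 2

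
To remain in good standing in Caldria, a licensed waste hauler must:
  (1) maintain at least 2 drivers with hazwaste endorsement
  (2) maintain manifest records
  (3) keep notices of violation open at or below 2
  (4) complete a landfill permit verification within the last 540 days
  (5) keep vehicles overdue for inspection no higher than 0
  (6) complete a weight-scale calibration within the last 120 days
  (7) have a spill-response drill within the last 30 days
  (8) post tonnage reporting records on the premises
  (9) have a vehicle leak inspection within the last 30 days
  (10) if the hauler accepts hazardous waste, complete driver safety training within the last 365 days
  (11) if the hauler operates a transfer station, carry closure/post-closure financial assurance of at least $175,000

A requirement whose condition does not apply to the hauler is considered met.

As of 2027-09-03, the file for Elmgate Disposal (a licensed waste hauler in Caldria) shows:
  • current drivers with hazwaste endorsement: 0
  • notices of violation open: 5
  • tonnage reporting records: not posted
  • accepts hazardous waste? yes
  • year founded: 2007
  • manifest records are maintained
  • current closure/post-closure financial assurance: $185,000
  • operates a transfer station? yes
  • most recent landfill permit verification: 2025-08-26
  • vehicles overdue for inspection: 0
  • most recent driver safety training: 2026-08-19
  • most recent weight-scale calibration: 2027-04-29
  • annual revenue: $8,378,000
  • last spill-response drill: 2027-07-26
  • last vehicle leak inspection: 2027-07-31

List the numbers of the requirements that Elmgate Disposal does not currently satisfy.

1. drivers with hazwaste endorsement 0 < 2 → not met
2. manifest records present → met
3. notices of violation open 5 > 2 → not met
4. landfill permit verification 738 days ago vs limit 540 → not met
5. vehicles overdue for inspection 0 ≤ 0 → met
6. weight-scale calibration 127 days ago vs limit 120 → not met
7. spill-response drill 39 days ago vs limit 30 → not met
8. tonnage reporting records absent → not met
9. vehicle leak inspection 34 days ago vs limit 30 → not met
10. condition 'accepts hazardous waste' holds; driver safety training 380 days ago vs limit 365 → not met
11. condition 'operates a transfer station' holds; closure/post-closure financial assurance $185,000 ≥ $175,000 → met
Not met: 1, 3, 4, 6, 7, 8, 9, 10

1, 3, 4, 6, 7, 8, 9, 10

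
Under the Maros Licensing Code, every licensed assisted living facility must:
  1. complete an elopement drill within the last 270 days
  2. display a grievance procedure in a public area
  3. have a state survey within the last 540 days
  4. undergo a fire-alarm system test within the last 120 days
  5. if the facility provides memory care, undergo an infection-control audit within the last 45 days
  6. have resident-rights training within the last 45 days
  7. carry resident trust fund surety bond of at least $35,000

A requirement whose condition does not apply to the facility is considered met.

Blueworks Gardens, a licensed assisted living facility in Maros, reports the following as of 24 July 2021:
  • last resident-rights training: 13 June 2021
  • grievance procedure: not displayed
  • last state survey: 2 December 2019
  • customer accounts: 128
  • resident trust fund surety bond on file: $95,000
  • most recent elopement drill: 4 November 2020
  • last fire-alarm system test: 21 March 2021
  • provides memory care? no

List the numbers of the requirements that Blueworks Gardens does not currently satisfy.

1. elopement drill 262 days ago vs limit 270 → met
2. grievance procedure absent → not met
3. state survey 600 days ago vs limit 540 → not met
4. fire-alarm system test 125 days ago vs limit 120 → not met
5. condition 'provides memory care' does not hold → requirement n/a → met
6. resident-rights training 41 days ago vs limit 45 → met
7. resident trust fund surety bond $95,000 ≥ $35,000 → met
Not met: 2, 3, 4

2, 3, 4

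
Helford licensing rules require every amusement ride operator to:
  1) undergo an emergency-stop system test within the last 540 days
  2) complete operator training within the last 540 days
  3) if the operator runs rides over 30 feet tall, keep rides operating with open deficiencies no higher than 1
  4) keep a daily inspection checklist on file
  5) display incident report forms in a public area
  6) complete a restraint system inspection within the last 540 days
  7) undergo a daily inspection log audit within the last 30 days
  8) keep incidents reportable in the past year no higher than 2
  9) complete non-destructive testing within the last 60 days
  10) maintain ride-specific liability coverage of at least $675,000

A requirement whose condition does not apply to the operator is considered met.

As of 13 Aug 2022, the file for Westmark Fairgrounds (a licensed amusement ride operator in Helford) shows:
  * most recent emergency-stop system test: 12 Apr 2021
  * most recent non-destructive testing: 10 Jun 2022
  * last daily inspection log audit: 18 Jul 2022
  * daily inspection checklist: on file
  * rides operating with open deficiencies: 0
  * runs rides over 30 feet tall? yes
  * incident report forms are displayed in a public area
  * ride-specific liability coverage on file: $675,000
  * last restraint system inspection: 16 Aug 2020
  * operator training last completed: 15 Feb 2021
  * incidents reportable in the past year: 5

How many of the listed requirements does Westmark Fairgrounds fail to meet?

4

1. emergency-stop system test 488 days ago vs limit 540 → met
2. operator training 544 days ago vs limit 540 → not met
3. condition 'runs rides over 30 feet tall' holds; rides operating with open deficiencies 0 ≤ 1 → met
4. daily inspection checklist present → met
5. incident report forms present → met
6. restraint system inspection 727 days ago vs limit 540 → not met
7. daily inspection log audit 26 days ago vs limit 30 → met
8. incidents reportable in the past year 5 > 2 → not met
9. non-destructive testing 64 days ago vs limit 60 → not met
10. ride-specific liability coverage $675,000 ≥ $675,000 → met
Not met: 4 of 10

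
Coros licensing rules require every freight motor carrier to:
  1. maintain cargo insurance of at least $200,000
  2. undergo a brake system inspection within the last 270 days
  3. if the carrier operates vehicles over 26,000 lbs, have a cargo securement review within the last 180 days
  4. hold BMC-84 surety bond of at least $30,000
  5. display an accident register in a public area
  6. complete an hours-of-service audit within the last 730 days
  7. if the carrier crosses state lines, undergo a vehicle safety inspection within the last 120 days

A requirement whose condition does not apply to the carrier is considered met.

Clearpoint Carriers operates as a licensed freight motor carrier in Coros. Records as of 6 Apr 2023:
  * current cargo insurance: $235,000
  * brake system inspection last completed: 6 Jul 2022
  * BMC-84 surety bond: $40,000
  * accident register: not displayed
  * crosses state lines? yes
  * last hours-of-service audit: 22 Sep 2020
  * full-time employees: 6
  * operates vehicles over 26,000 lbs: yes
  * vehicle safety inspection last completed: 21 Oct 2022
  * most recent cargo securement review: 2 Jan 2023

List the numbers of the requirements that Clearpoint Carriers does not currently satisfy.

2, 5, 6, 7

1. cargo insurance $235,000 ≥ $200,000 → met
2. brake system inspection 274 days ago vs limit 270 → not met
3. condition 'operates vehicles over 26,000 lbs' holds; cargo securement review 94 days ago vs limit 180 → met
4. BMC-84 surety bond $40,000 ≥ $30,000 → met
5. accident register absent → not met
6. hours-of-service audit 926 days ago vs limit 730 → not met
7. condition 'crosses state lines' holds; vehicle safety inspection 167 days ago vs limit 120 → not met
Not met: 2, 5, 6, 7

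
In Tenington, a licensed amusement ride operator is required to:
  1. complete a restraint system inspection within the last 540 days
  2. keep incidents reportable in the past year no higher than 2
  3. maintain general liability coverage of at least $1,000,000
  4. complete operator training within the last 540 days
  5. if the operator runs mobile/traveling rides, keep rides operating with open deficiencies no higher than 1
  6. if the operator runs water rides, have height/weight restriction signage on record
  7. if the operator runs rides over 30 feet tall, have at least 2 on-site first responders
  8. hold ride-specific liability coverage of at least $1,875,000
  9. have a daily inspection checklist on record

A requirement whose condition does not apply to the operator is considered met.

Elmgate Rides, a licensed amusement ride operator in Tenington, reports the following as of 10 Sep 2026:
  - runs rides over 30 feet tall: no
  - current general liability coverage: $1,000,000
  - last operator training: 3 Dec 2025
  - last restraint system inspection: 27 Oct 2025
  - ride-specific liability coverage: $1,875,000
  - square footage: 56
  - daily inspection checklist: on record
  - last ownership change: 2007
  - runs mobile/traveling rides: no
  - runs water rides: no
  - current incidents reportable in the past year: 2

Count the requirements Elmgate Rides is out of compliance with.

1. restraint system inspection 318 days ago vs limit 540 → met
2. incidents reportable in the past year 2 ≤ 2 → met
3. general liability coverage $1,000,000 ≥ $1,000,000 → met
4. operator training 281 days ago vs limit 540 → met
5. condition 'runs mobile/traveling rides' does not hold → requirement n/a → met
6. condition 'runs water rides' does not hold → requirement n/a → met
7. condition 'runs rides over 30 feet tall' does not hold → requirement n/a → met
8. ride-specific liability coverage $1,875,000 ≥ $1,875,000 → met
9. daily inspection checklist present → met
Not met: 0 of 9

0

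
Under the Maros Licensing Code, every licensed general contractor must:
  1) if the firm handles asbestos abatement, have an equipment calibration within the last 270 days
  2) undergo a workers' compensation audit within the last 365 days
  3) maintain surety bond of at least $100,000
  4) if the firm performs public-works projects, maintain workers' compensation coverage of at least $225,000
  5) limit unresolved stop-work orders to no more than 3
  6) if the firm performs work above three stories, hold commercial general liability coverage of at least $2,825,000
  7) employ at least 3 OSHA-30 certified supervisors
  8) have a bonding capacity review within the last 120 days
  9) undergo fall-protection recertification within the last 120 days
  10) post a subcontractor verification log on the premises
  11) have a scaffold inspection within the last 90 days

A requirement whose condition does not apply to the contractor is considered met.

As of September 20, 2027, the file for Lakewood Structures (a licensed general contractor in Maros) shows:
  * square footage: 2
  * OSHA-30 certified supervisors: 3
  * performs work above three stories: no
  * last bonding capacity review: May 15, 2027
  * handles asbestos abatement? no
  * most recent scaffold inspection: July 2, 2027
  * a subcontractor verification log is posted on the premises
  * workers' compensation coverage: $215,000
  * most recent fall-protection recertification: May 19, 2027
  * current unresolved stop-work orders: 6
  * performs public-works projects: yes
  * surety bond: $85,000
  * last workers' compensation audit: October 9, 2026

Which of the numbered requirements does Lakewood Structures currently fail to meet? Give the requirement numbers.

3, 4, 5, 8, 9

1. condition 'handles asbestos abatement' does not hold → requirement n/a → met
2. workers' compensation audit 346 days ago vs limit 365 → met
3. surety bond $85,000 < $100,000 → not met
4. condition 'performs public-works projects' holds; workers' compensation coverage $215,000 < $225,000 → not met
5. unresolved stop-work orders 6 > 3 → not met
6. condition 'performs work above three stories' does not hold → requirement n/a → met
7. OSHA-30 certified supervisors 3 ≥ 3 → met
8. bonding capacity review 128 days ago vs limit 120 → not met
9. fall-protection recertification 124 days ago vs limit 120 → not met
10. subcontractor verification log present → met
11. scaffold inspection 80 days ago vs limit 90 → met
Not met: 3, 4, 5, 8, 9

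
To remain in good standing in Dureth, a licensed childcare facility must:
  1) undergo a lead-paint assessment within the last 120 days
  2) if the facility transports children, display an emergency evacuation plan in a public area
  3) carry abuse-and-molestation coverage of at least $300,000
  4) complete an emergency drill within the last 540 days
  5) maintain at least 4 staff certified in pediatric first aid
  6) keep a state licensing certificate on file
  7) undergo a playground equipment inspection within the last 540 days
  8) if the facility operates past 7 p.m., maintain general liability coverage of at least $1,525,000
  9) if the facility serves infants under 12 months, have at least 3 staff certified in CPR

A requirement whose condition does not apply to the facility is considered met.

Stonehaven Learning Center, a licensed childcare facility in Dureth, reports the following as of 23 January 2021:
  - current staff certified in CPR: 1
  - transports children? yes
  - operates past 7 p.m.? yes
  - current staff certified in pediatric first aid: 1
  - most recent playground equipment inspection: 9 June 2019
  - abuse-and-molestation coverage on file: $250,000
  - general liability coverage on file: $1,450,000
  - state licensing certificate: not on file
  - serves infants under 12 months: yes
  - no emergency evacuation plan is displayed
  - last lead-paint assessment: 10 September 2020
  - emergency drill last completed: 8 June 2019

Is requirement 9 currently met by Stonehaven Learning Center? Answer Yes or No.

No

9. condition 'serves infants under 12 months' holds; staff certified in CPR 1 < 3 → not met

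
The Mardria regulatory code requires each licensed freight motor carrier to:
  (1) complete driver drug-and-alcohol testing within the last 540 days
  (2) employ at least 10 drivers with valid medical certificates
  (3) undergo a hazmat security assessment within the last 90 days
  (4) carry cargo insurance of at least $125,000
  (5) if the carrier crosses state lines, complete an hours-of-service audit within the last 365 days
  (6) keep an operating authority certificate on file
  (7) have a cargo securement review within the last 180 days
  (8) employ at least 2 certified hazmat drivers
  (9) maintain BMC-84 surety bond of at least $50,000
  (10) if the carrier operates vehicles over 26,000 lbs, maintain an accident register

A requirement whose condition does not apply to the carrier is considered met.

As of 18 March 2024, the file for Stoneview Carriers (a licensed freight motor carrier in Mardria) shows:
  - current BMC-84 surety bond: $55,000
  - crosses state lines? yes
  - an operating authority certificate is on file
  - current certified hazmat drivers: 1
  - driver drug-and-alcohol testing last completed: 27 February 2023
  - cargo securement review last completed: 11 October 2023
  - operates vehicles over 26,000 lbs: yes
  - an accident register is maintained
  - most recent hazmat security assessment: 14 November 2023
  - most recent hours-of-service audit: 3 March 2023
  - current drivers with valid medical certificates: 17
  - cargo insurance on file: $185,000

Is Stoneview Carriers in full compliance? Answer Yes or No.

1. driver drug-and-alcohol testing 385 days ago vs limit 540 → met
2. drivers with valid medical certificates 17 ≥ 10 → met
3. hazmat security assessment 125 days ago vs limit 90 → not met
4. cargo insurance $185,000 ≥ $125,000 → met
5. condition 'crosses state lines' holds; hours-of-service audit 381 days ago vs limit 365 → not met
6. operating authority certificate present → met
7. cargo securement review 159 days ago vs limit 180 → met
8. certified hazmat drivers 1 < 2 → not met
9. BMC-84 surety bond $55,000 ≥ $50,000 → met
10. condition 'operates vehicles over 26,000 lbs' holds; accident register present → met
Not met: 3, 5, 8

No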